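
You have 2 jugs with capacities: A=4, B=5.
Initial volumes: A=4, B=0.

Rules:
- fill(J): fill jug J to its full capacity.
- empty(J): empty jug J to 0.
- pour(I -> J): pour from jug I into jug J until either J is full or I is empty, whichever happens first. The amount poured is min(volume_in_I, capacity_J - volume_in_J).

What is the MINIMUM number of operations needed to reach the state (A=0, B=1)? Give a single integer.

Answer: 4

Derivation:
BFS from (A=4, B=0). One shortest path:
  1. empty(A) -> (A=0 B=0)
  2. fill(B) -> (A=0 B=5)
  3. pour(B -> A) -> (A=4 B=1)
  4. empty(A) -> (A=0 B=1)
Reached target in 4 moves.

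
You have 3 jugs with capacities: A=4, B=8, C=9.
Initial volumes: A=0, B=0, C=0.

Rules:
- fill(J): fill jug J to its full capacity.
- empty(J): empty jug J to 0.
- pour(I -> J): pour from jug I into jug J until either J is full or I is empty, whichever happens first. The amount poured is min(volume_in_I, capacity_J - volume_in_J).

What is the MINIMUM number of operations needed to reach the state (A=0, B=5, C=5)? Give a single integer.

Answer: 7

Derivation:
BFS from (A=0, B=0, C=0). One shortest path:
  1. fill(C) -> (A=0 B=0 C=9)
  2. pour(C -> A) -> (A=4 B=0 C=5)
  3. empty(A) -> (A=0 B=0 C=5)
  4. pour(C -> B) -> (A=0 B=5 C=0)
  5. fill(C) -> (A=0 B=5 C=9)
  6. pour(C -> A) -> (A=4 B=5 C=5)
  7. empty(A) -> (A=0 B=5 C=5)
Reached target in 7 moves.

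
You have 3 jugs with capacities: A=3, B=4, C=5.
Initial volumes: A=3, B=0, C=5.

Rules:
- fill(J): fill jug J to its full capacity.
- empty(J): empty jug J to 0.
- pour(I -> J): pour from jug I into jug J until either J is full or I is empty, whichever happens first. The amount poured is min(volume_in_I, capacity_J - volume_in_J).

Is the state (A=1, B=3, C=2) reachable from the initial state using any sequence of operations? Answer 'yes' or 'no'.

Answer: no

Derivation:
BFS explored all 96 reachable states.
Reachable set includes: (0,0,0), (0,0,1), (0,0,2), (0,0,3), (0,0,4), (0,0,5), (0,1,0), (0,1,1), (0,1,2), (0,1,3), (0,1,4), (0,1,5) ...
Target (A=1, B=3, C=2) not in reachable set → no.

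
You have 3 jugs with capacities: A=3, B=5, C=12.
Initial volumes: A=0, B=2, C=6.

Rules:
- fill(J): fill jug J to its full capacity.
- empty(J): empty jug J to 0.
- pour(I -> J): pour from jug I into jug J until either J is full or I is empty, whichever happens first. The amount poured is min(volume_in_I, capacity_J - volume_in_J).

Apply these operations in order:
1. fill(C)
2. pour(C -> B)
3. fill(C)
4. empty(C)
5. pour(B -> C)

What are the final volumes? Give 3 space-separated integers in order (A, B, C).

Answer: 0 0 5

Derivation:
Step 1: fill(C) -> (A=0 B=2 C=12)
Step 2: pour(C -> B) -> (A=0 B=5 C=9)
Step 3: fill(C) -> (A=0 B=5 C=12)
Step 4: empty(C) -> (A=0 B=5 C=0)
Step 5: pour(B -> C) -> (A=0 B=0 C=5)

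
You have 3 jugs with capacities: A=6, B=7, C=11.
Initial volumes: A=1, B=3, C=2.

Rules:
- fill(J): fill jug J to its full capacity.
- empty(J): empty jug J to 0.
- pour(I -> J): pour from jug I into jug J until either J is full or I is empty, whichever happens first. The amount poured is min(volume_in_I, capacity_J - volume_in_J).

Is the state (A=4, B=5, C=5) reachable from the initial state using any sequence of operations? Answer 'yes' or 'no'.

Answer: no

Derivation:
BFS explored all 373 reachable states.
Reachable set includes: (0,0,0), (0,0,1), (0,0,2), (0,0,3), (0,0,4), (0,0,5), (0,0,6), (0,0,7), (0,0,8), (0,0,9), (0,0,10), (0,0,11) ...
Target (A=4, B=5, C=5) not in reachable set → no.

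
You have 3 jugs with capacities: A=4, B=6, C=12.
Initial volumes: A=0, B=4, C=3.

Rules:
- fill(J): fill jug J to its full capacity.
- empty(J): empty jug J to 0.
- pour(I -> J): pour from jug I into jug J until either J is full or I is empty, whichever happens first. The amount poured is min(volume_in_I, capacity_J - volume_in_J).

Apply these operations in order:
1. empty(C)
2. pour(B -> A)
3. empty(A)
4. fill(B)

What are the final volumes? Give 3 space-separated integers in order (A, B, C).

Answer: 0 6 0

Derivation:
Step 1: empty(C) -> (A=0 B=4 C=0)
Step 2: pour(B -> A) -> (A=4 B=0 C=0)
Step 3: empty(A) -> (A=0 B=0 C=0)
Step 4: fill(B) -> (A=0 B=6 C=0)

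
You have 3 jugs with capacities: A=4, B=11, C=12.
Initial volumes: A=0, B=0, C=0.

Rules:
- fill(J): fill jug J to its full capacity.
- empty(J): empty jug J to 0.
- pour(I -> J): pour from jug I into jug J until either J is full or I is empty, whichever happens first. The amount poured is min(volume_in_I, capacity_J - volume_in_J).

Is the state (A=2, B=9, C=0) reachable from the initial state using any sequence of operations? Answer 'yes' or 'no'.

Answer: yes

Derivation:
BFS from (A=0, B=0, C=0):
  1. fill(A) -> (A=4 B=0 C=0)
  2. fill(B) -> (A=4 B=11 C=0)
  3. pour(B -> C) -> (A=4 B=0 C=11)
  4. pour(A -> B) -> (A=0 B=4 C=11)
  5. pour(C -> A) -> (A=4 B=4 C=7)
  6. pour(A -> B) -> (A=0 B=8 C=7)
  7. pour(C -> A) -> (A=4 B=8 C=3)
  8. pour(A -> B) -> (A=1 B=11 C=3)
  9. pour(B -> C) -> (A=1 B=2 C=12)
  10. pour(C -> A) -> (A=4 B=2 C=9)
  11. empty(A) -> (A=0 B=2 C=9)
  12. pour(B -> A) -> (A=2 B=0 C=9)
  13. pour(C -> B) -> (A=2 B=9 C=0)
Target reached → yes.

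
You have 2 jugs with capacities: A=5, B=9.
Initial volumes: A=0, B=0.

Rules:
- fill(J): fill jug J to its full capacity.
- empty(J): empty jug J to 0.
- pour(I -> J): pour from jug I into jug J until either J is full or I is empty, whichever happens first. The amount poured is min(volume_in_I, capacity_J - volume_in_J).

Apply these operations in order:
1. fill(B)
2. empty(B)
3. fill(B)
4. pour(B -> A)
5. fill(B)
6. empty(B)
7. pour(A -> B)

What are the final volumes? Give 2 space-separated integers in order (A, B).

Answer: 0 5

Derivation:
Step 1: fill(B) -> (A=0 B=9)
Step 2: empty(B) -> (A=0 B=0)
Step 3: fill(B) -> (A=0 B=9)
Step 4: pour(B -> A) -> (A=5 B=4)
Step 5: fill(B) -> (A=5 B=9)
Step 6: empty(B) -> (A=5 B=0)
Step 7: pour(A -> B) -> (A=0 B=5)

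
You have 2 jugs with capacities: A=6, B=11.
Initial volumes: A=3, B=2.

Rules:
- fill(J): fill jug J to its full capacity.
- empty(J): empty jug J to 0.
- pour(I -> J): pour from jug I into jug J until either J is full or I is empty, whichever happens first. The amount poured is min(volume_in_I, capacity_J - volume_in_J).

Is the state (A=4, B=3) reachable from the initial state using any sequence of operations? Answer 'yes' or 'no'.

Answer: no

Derivation:
BFS explored all 35 reachable states.
Reachable set includes: (0,0), (0,1), (0,2), (0,3), (0,4), (0,5), (0,6), (0,7), (0,8), (0,9), (0,10), (0,11) ...
Target (A=4, B=3) not in reachable set → no.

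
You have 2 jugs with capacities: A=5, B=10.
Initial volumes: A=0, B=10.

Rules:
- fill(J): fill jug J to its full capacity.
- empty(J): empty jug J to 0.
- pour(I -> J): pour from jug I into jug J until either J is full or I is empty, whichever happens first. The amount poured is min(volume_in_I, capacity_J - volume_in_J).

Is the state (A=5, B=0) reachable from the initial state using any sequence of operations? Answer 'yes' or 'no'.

BFS from (A=0, B=10):
  1. fill(A) -> (A=5 B=10)
  2. empty(B) -> (A=5 B=0)
Target reached → yes.

Answer: yes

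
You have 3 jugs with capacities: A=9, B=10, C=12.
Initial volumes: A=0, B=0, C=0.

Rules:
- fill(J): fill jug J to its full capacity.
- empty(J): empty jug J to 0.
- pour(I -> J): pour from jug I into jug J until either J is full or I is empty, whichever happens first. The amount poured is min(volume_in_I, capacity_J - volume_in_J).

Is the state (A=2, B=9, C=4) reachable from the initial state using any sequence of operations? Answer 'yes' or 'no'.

BFS explored all 638 reachable states.
Reachable set includes: (0,0,0), (0,0,1), (0,0,2), (0,0,3), (0,0,4), (0,0,5), (0,0,6), (0,0,7), (0,0,8), (0,0,9), (0,0,10), (0,0,11) ...
Target (A=2, B=9, C=4) not in reachable set → no.

Answer: no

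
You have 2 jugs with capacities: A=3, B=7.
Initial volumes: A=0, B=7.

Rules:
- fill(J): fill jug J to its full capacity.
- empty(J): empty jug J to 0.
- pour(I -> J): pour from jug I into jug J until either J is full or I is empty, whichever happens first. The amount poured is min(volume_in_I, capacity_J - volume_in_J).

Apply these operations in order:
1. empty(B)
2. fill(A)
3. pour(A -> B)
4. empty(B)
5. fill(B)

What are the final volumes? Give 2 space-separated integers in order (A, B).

Step 1: empty(B) -> (A=0 B=0)
Step 2: fill(A) -> (A=3 B=0)
Step 3: pour(A -> B) -> (A=0 B=3)
Step 4: empty(B) -> (A=0 B=0)
Step 5: fill(B) -> (A=0 B=7)

Answer: 0 7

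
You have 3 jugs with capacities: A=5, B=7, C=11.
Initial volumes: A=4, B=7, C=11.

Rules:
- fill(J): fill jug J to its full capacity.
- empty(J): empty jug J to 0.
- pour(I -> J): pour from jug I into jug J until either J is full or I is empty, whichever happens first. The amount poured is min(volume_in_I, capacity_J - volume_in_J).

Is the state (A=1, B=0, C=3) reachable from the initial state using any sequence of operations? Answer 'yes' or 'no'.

Answer: yes

Derivation:
BFS from (A=4, B=7, C=11):
  1. empty(C) -> (A=4 B=7 C=0)
  2. pour(B -> A) -> (A=5 B=6 C=0)
  3. pour(A -> C) -> (A=0 B=6 C=5)
  4. pour(B -> A) -> (A=5 B=1 C=5)
  5. pour(A -> C) -> (A=0 B=1 C=10)
  6. pour(B -> A) -> (A=1 B=0 C=10)
  7. pour(C -> B) -> (A=1 B=7 C=3)
  8. empty(B) -> (A=1 B=0 C=3)
Target reached → yes.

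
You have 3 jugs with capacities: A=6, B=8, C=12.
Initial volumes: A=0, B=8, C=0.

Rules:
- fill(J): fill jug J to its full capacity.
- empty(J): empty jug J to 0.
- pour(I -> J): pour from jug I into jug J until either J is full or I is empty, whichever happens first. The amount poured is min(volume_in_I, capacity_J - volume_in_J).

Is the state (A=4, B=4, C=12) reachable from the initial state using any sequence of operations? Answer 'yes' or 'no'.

Answer: yes

Derivation:
BFS from (A=0, B=8, C=0):
  1. fill(A) -> (A=6 B=8 C=0)
  2. pour(B -> C) -> (A=6 B=0 C=8)
  3. pour(A -> B) -> (A=0 B=6 C=8)
  4. fill(A) -> (A=6 B=6 C=8)
  5. pour(A -> B) -> (A=4 B=8 C=8)
  6. pour(B -> C) -> (A=4 B=4 C=12)
Target reached → yes.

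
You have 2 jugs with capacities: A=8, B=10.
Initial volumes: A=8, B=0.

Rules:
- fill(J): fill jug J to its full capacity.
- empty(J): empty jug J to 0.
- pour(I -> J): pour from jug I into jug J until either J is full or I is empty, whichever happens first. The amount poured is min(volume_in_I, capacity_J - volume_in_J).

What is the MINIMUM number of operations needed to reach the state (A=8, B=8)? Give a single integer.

BFS from (A=8, B=0). One shortest path:
  1. pour(A -> B) -> (A=0 B=8)
  2. fill(A) -> (A=8 B=8)
Reached target in 2 moves.

Answer: 2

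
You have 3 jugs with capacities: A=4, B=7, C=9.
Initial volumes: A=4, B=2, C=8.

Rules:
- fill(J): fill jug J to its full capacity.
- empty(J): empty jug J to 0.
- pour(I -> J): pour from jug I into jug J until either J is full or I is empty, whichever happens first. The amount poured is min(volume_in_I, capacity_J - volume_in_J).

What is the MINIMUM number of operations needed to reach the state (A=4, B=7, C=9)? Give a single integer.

Answer: 2

Derivation:
BFS from (A=4, B=2, C=8). One shortest path:
  1. fill(B) -> (A=4 B=7 C=8)
  2. fill(C) -> (A=4 B=7 C=9)
Reached target in 2 moves.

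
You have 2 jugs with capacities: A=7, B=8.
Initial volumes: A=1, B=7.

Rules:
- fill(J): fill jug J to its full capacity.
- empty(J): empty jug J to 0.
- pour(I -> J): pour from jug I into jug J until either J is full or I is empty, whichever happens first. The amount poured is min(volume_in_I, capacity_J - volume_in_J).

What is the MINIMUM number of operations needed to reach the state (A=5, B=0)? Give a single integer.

Answer: 7

Derivation:
BFS from (A=1, B=7). One shortest path:
  1. fill(A) -> (A=7 B=7)
  2. pour(A -> B) -> (A=6 B=8)
  3. empty(B) -> (A=6 B=0)
  4. pour(A -> B) -> (A=0 B=6)
  5. fill(A) -> (A=7 B=6)
  6. pour(A -> B) -> (A=5 B=8)
  7. empty(B) -> (A=5 B=0)
Reached target in 7 moves.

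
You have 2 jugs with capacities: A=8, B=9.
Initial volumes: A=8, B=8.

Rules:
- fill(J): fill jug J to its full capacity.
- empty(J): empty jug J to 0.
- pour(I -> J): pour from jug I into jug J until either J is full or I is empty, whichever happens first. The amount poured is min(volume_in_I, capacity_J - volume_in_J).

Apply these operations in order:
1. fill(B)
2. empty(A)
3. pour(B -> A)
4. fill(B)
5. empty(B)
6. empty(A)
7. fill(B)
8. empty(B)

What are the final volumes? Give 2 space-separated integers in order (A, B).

Step 1: fill(B) -> (A=8 B=9)
Step 2: empty(A) -> (A=0 B=9)
Step 3: pour(B -> A) -> (A=8 B=1)
Step 4: fill(B) -> (A=8 B=9)
Step 5: empty(B) -> (A=8 B=0)
Step 6: empty(A) -> (A=0 B=0)
Step 7: fill(B) -> (A=0 B=9)
Step 8: empty(B) -> (A=0 B=0)

Answer: 0 0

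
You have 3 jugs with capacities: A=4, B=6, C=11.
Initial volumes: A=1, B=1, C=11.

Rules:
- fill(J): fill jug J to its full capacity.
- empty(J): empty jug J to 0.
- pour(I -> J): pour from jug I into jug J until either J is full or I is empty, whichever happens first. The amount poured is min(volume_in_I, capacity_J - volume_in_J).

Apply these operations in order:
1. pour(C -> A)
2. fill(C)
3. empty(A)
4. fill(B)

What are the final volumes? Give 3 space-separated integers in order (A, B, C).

Answer: 0 6 11

Derivation:
Step 1: pour(C -> A) -> (A=4 B=1 C=8)
Step 2: fill(C) -> (A=4 B=1 C=11)
Step 3: empty(A) -> (A=0 B=1 C=11)
Step 4: fill(B) -> (A=0 B=6 C=11)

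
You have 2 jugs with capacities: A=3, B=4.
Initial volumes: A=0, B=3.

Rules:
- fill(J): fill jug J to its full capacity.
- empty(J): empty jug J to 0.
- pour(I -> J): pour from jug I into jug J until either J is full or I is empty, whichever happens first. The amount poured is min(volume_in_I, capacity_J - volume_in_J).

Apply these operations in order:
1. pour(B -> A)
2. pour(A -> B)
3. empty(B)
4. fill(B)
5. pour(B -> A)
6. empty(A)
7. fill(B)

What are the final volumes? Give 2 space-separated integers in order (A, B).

Step 1: pour(B -> A) -> (A=3 B=0)
Step 2: pour(A -> B) -> (A=0 B=3)
Step 3: empty(B) -> (A=0 B=0)
Step 4: fill(B) -> (A=0 B=4)
Step 5: pour(B -> A) -> (A=3 B=1)
Step 6: empty(A) -> (A=0 B=1)
Step 7: fill(B) -> (A=0 B=4)

Answer: 0 4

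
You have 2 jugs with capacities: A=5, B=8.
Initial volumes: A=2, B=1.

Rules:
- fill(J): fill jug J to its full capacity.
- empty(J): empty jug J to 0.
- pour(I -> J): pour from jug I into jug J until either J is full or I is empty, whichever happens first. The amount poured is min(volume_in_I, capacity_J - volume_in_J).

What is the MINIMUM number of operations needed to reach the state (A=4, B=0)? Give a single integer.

Answer: 6

Derivation:
BFS from (A=2, B=1). One shortest path:
  1. empty(A) -> (A=0 B=1)
  2. pour(B -> A) -> (A=1 B=0)
  3. fill(B) -> (A=1 B=8)
  4. pour(B -> A) -> (A=5 B=4)
  5. empty(A) -> (A=0 B=4)
  6. pour(B -> A) -> (A=4 B=0)
Reached target in 6 moves.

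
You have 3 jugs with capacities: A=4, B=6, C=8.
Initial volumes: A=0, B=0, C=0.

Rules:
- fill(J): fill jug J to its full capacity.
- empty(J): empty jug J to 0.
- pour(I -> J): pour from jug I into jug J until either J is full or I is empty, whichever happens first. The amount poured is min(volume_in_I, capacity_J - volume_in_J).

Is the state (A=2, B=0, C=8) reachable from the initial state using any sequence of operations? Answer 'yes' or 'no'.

BFS from (A=0, B=0, C=0):
  1. fill(A) -> (A=4 B=0 C=0)
  2. fill(B) -> (A=4 B=6 C=0)
  3. pour(B -> C) -> (A=4 B=0 C=6)
  4. pour(A -> C) -> (A=2 B=0 C=8)
Target reached → yes.

Answer: yes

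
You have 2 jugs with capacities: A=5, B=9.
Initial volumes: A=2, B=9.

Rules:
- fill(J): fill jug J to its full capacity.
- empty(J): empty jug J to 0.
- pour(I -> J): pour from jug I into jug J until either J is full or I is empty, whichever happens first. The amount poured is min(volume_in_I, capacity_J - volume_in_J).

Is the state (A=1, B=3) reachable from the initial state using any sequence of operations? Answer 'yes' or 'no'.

Answer: no

Derivation:
BFS explored all 28 reachable states.
Reachable set includes: (0,0), (0,1), (0,2), (0,3), (0,4), (0,5), (0,6), (0,7), (0,8), (0,9), (1,0), (1,9) ...
Target (A=1, B=3) not in reachable set → no.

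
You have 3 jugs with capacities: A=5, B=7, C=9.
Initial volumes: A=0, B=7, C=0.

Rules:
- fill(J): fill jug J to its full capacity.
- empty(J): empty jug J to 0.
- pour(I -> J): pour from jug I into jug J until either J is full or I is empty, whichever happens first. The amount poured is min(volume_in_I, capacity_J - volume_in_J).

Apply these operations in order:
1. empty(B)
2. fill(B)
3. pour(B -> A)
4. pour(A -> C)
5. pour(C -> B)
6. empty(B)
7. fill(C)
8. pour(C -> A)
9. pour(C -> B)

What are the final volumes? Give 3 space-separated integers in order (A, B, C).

Step 1: empty(B) -> (A=0 B=0 C=0)
Step 2: fill(B) -> (A=0 B=7 C=0)
Step 3: pour(B -> A) -> (A=5 B=2 C=0)
Step 4: pour(A -> C) -> (A=0 B=2 C=5)
Step 5: pour(C -> B) -> (A=0 B=7 C=0)
Step 6: empty(B) -> (A=0 B=0 C=0)
Step 7: fill(C) -> (A=0 B=0 C=9)
Step 8: pour(C -> A) -> (A=5 B=0 C=4)
Step 9: pour(C -> B) -> (A=5 B=4 C=0)

Answer: 5 4 0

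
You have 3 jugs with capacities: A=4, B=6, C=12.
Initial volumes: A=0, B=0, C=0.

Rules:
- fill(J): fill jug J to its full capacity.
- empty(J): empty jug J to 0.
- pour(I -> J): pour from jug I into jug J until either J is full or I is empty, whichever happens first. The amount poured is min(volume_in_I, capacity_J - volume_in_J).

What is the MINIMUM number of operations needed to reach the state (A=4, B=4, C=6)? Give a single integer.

Answer: 5

Derivation:
BFS from (A=0, B=0, C=0). One shortest path:
  1. fill(A) -> (A=4 B=0 C=0)
  2. fill(B) -> (A=4 B=6 C=0)
  3. pour(B -> C) -> (A=4 B=0 C=6)
  4. pour(A -> B) -> (A=0 B=4 C=6)
  5. fill(A) -> (A=4 B=4 C=6)
Reached target in 5 moves.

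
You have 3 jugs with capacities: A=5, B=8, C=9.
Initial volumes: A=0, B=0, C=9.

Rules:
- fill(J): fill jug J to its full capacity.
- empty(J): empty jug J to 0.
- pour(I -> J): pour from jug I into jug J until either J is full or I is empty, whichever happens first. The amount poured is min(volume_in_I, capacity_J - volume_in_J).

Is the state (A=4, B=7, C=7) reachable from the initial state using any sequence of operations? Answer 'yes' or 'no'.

Answer: no

Derivation:
BFS explored all 316 reachable states.
Reachable set includes: (0,0,0), (0,0,1), (0,0,2), (0,0,3), (0,0,4), (0,0,5), (0,0,6), (0,0,7), (0,0,8), (0,0,9), (0,1,0), (0,1,1) ...
Target (A=4, B=7, C=7) not in reachable set → no.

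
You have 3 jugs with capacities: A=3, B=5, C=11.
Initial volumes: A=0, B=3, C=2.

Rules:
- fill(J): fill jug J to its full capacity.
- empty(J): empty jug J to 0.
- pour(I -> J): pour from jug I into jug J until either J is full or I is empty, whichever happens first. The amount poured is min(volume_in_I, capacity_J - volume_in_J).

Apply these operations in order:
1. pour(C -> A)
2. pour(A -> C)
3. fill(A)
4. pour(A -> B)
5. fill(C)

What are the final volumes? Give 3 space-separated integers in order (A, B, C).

Answer: 1 5 11

Derivation:
Step 1: pour(C -> A) -> (A=2 B=3 C=0)
Step 2: pour(A -> C) -> (A=0 B=3 C=2)
Step 3: fill(A) -> (A=3 B=3 C=2)
Step 4: pour(A -> B) -> (A=1 B=5 C=2)
Step 5: fill(C) -> (A=1 B=5 C=11)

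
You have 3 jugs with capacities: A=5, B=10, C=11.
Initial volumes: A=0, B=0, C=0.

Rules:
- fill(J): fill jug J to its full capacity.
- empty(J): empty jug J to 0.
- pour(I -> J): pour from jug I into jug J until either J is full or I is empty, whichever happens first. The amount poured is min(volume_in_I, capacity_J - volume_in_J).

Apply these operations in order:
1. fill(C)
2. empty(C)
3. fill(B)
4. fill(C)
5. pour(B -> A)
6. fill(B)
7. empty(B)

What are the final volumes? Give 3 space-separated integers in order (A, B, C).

Step 1: fill(C) -> (A=0 B=0 C=11)
Step 2: empty(C) -> (A=0 B=0 C=0)
Step 3: fill(B) -> (A=0 B=10 C=0)
Step 4: fill(C) -> (A=0 B=10 C=11)
Step 5: pour(B -> A) -> (A=5 B=5 C=11)
Step 6: fill(B) -> (A=5 B=10 C=11)
Step 7: empty(B) -> (A=5 B=0 C=11)

Answer: 5 0 11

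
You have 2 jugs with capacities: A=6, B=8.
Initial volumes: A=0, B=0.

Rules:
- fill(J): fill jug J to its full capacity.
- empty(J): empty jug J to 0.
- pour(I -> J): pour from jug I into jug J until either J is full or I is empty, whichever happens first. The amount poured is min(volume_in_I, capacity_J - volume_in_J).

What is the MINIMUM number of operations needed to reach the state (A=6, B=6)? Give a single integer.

Answer: 3

Derivation:
BFS from (A=0, B=0). One shortest path:
  1. fill(A) -> (A=6 B=0)
  2. pour(A -> B) -> (A=0 B=6)
  3. fill(A) -> (A=6 B=6)
Reached target in 3 moves.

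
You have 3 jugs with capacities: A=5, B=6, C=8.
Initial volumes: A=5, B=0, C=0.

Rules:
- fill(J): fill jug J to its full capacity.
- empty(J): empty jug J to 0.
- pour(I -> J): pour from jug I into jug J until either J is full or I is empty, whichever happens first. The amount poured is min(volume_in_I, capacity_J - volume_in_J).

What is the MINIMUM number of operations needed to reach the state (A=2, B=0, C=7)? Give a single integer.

BFS from (A=5, B=0, C=0). One shortest path:
  1. pour(A -> B) -> (A=0 B=5 C=0)
  2. fill(A) -> (A=5 B=5 C=0)
  3. pour(A -> C) -> (A=0 B=5 C=5)
  4. fill(A) -> (A=5 B=5 C=5)
  5. pour(A -> C) -> (A=2 B=5 C=8)
  6. pour(C -> B) -> (A=2 B=6 C=7)
  7. empty(B) -> (A=2 B=0 C=7)
Reached target in 7 moves.

Answer: 7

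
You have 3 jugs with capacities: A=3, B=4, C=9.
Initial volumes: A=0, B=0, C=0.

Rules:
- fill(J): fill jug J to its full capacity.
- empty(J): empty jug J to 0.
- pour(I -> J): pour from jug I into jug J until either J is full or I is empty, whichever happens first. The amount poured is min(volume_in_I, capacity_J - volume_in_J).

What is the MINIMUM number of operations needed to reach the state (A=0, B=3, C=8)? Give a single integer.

BFS from (A=0, B=0, C=0). One shortest path:
  1. fill(A) -> (A=3 B=0 C=0)
  2. fill(B) -> (A=3 B=4 C=0)
  3. pour(B -> C) -> (A=3 B=0 C=4)
  4. fill(B) -> (A=3 B=4 C=4)
  5. pour(B -> C) -> (A=3 B=0 C=8)
  6. pour(A -> B) -> (A=0 B=3 C=8)
Reached target in 6 moves.

Answer: 6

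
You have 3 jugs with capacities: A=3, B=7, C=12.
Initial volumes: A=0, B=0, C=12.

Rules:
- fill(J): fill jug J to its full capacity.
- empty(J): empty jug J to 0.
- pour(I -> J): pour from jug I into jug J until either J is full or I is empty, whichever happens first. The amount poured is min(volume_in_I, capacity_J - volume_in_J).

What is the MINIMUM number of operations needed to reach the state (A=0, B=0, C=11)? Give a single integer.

BFS from (A=0, B=0, C=12). One shortest path:
  1. fill(A) -> (A=3 B=0 C=12)
  2. pour(A -> B) -> (A=0 B=3 C=12)
  3. fill(A) -> (A=3 B=3 C=12)
  4. pour(A -> B) -> (A=0 B=6 C=12)
  5. pour(C -> B) -> (A=0 B=7 C=11)
  6. empty(B) -> (A=0 B=0 C=11)
Reached target in 6 moves.

Answer: 6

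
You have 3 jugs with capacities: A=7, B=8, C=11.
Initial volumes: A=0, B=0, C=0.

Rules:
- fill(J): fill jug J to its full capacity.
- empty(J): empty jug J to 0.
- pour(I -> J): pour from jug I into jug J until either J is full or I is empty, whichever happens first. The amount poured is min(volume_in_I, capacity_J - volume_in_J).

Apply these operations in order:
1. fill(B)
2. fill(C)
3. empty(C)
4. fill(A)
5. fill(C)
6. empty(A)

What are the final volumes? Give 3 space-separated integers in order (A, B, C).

Step 1: fill(B) -> (A=0 B=8 C=0)
Step 2: fill(C) -> (A=0 B=8 C=11)
Step 3: empty(C) -> (A=0 B=8 C=0)
Step 4: fill(A) -> (A=7 B=8 C=0)
Step 5: fill(C) -> (A=7 B=8 C=11)
Step 6: empty(A) -> (A=0 B=8 C=11)

Answer: 0 8 11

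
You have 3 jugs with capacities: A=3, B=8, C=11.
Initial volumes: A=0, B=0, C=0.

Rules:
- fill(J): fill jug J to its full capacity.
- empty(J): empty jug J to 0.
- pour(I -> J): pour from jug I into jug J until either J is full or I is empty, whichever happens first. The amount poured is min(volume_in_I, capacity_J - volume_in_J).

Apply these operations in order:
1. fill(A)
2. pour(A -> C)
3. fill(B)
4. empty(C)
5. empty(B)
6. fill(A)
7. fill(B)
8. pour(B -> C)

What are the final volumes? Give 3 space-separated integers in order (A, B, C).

Step 1: fill(A) -> (A=3 B=0 C=0)
Step 2: pour(A -> C) -> (A=0 B=0 C=3)
Step 3: fill(B) -> (A=0 B=8 C=3)
Step 4: empty(C) -> (A=0 B=8 C=0)
Step 5: empty(B) -> (A=0 B=0 C=0)
Step 6: fill(A) -> (A=3 B=0 C=0)
Step 7: fill(B) -> (A=3 B=8 C=0)
Step 8: pour(B -> C) -> (A=3 B=0 C=8)

Answer: 3 0 8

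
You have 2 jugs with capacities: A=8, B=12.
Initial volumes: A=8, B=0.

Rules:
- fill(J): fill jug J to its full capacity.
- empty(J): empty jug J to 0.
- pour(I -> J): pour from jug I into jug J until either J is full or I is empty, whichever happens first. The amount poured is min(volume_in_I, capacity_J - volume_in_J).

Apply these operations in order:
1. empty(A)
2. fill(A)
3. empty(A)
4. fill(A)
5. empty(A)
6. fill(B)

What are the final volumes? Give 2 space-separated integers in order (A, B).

Step 1: empty(A) -> (A=0 B=0)
Step 2: fill(A) -> (A=8 B=0)
Step 3: empty(A) -> (A=0 B=0)
Step 4: fill(A) -> (A=8 B=0)
Step 5: empty(A) -> (A=0 B=0)
Step 6: fill(B) -> (A=0 B=12)

Answer: 0 12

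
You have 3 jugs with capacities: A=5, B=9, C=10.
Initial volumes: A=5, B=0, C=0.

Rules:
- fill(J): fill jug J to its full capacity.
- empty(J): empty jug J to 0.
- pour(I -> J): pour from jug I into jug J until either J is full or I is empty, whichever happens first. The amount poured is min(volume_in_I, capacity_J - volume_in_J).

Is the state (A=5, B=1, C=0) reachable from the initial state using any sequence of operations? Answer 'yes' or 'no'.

BFS from (A=5, B=0, C=0):
  1. fill(C) -> (A=5 B=0 C=10)
  2. pour(C -> B) -> (A=5 B=9 C=1)
  3. empty(B) -> (A=5 B=0 C=1)
  4. pour(C -> B) -> (A=5 B=1 C=0)
Target reached → yes.

Answer: yes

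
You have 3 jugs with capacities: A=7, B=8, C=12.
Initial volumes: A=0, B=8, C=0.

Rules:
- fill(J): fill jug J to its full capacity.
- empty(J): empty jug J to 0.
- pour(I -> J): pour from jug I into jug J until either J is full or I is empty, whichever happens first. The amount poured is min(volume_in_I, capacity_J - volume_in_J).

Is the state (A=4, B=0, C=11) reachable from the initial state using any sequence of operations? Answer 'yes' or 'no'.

Answer: yes

Derivation:
BFS from (A=0, B=8, C=0):
  1. fill(A) -> (A=7 B=8 C=0)
  2. pour(B -> C) -> (A=7 B=0 C=8)
  3. pour(A -> C) -> (A=3 B=0 C=12)
  4. pour(C -> B) -> (A=3 B=8 C=4)
  5. pour(B -> A) -> (A=7 B=4 C=4)
  6. pour(A -> C) -> (A=0 B=4 C=11)
  7. pour(B -> A) -> (A=4 B=0 C=11)
Target reached → yes.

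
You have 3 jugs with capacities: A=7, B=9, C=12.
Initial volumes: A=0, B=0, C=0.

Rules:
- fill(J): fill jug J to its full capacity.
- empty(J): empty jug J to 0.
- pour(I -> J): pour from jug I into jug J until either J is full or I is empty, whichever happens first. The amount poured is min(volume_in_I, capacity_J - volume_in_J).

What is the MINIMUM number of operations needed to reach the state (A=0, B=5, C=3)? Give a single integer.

Answer: 8

Derivation:
BFS from (A=0, B=0, C=0). One shortest path:
  1. fill(C) -> (A=0 B=0 C=12)
  2. pour(C -> A) -> (A=7 B=0 C=5)
  3. empty(A) -> (A=0 B=0 C=5)
  4. pour(C -> A) -> (A=5 B=0 C=0)
  5. fill(C) -> (A=5 B=0 C=12)
  6. pour(C -> B) -> (A=5 B=9 C=3)
  7. empty(B) -> (A=5 B=0 C=3)
  8. pour(A -> B) -> (A=0 B=5 C=3)
Reached target in 8 moves.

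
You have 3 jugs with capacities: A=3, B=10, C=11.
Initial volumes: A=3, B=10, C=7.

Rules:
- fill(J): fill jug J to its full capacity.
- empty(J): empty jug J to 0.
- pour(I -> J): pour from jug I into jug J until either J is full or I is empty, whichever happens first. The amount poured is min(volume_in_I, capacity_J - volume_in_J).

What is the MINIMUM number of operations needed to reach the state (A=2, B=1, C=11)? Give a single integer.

Answer: 7

Derivation:
BFS from (A=3, B=10, C=7). One shortest path:
  1. empty(A) -> (A=0 B=10 C=7)
  2. pour(B -> A) -> (A=3 B=7 C=7)
  3. empty(A) -> (A=0 B=7 C=7)
  4. pour(B -> A) -> (A=3 B=4 C=7)
  5. pour(A -> C) -> (A=0 B=4 C=10)
  6. pour(B -> A) -> (A=3 B=1 C=10)
  7. pour(A -> C) -> (A=2 B=1 C=11)
Reached target in 7 moves.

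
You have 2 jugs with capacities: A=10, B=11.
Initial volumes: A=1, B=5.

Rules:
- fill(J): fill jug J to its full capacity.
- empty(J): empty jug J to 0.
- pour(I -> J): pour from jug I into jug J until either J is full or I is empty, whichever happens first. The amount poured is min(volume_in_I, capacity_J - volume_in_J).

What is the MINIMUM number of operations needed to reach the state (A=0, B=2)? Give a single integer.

Answer: 3

Derivation:
BFS from (A=1, B=5). One shortest path:
  1. fill(B) -> (A=1 B=11)
  2. pour(B -> A) -> (A=10 B=2)
  3. empty(A) -> (A=0 B=2)
Reached target in 3 moves.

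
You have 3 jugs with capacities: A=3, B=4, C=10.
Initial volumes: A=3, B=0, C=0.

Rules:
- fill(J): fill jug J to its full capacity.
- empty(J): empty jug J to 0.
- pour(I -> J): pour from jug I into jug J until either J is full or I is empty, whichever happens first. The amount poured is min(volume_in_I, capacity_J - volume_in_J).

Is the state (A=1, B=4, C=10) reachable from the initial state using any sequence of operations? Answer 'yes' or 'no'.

Answer: yes

Derivation:
BFS from (A=3, B=0, C=0):
  1. fill(B) -> (A=3 B=4 C=0)
  2. pour(B -> C) -> (A=3 B=0 C=4)
  3. fill(B) -> (A=3 B=4 C=4)
  4. pour(B -> C) -> (A=3 B=0 C=8)
  5. fill(B) -> (A=3 B=4 C=8)
  6. pour(A -> C) -> (A=1 B=4 C=10)
Target reached → yes.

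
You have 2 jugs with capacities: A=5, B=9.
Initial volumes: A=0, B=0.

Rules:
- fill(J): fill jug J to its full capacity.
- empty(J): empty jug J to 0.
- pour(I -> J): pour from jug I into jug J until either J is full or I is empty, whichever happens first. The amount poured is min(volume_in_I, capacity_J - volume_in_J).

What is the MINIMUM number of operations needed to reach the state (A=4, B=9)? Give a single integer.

Answer: 5

Derivation:
BFS from (A=0, B=0). One shortest path:
  1. fill(B) -> (A=0 B=9)
  2. pour(B -> A) -> (A=5 B=4)
  3. empty(A) -> (A=0 B=4)
  4. pour(B -> A) -> (A=4 B=0)
  5. fill(B) -> (A=4 B=9)
Reached target in 5 moves.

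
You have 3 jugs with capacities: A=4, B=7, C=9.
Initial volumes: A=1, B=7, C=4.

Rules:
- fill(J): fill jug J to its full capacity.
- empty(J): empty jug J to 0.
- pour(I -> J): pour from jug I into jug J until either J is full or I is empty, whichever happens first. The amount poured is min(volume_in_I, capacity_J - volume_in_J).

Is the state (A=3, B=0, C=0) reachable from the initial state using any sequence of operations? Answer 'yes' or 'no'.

BFS from (A=1, B=7, C=4):
  1. pour(B -> C) -> (A=1 B=2 C=9)
  2. empty(C) -> (A=1 B=2 C=0)
  3. pour(B -> A) -> (A=3 B=0 C=0)
Target reached → yes.

Answer: yes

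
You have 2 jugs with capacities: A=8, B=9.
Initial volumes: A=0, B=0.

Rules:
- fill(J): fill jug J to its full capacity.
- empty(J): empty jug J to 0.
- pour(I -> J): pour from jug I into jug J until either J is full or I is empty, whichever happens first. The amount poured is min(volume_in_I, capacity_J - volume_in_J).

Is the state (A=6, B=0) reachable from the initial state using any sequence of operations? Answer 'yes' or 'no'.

BFS from (A=0, B=0):
  1. fill(A) -> (A=8 B=0)
  2. pour(A -> B) -> (A=0 B=8)
  3. fill(A) -> (A=8 B=8)
  4. pour(A -> B) -> (A=7 B=9)
  5. empty(B) -> (A=7 B=0)
  6. pour(A -> B) -> (A=0 B=7)
  7. fill(A) -> (A=8 B=7)
  8. pour(A -> B) -> (A=6 B=9)
  9. empty(B) -> (A=6 B=0)
Target reached → yes.

Answer: yes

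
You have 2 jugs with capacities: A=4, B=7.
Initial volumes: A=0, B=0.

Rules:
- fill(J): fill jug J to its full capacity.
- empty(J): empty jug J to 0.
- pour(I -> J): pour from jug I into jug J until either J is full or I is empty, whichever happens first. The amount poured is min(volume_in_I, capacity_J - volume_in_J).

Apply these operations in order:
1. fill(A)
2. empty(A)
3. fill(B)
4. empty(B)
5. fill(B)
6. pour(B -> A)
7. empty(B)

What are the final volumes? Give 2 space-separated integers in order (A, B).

Step 1: fill(A) -> (A=4 B=0)
Step 2: empty(A) -> (A=0 B=0)
Step 3: fill(B) -> (A=0 B=7)
Step 4: empty(B) -> (A=0 B=0)
Step 5: fill(B) -> (A=0 B=7)
Step 6: pour(B -> A) -> (A=4 B=3)
Step 7: empty(B) -> (A=4 B=0)

Answer: 4 0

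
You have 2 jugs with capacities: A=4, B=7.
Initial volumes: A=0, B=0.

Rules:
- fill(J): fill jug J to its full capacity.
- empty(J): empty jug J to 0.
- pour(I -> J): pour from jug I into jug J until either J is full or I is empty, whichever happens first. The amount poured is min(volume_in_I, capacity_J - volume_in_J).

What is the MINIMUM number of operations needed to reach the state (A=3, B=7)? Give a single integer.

Answer: 5

Derivation:
BFS from (A=0, B=0). One shortest path:
  1. fill(B) -> (A=0 B=7)
  2. pour(B -> A) -> (A=4 B=3)
  3. empty(A) -> (A=0 B=3)
  4. pour(B -> A) -> (A=3 B=0)
  5. fill(B) -> (A=3 B=7)
Reached target in 5 moves.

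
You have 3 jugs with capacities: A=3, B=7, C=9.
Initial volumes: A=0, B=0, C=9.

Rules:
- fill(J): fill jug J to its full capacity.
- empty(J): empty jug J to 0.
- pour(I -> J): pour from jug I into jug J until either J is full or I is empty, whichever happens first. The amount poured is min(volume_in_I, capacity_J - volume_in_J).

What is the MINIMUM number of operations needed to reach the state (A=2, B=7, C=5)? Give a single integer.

BFS from (A=0, B=0, C=9). One shortest path:
  1. fill(A) -> (A=3 B=0 C=9)
  2. pour(C -> B) -> (A=3 B=7 C=2)
  3. empty(B) -> (A=3 B=0 C=2)
  4. pour(A -> B) -> (A=0 B=3 C=2)
  5. pour(C -> A) -> (A=2 B=3 C=0)
  6. fill(C) -> (A=2 B=3 C=9)
  7. pour(C -> B) -> (A=2 B=7 C=5)
Reached target in 7 moves.

Answer: 7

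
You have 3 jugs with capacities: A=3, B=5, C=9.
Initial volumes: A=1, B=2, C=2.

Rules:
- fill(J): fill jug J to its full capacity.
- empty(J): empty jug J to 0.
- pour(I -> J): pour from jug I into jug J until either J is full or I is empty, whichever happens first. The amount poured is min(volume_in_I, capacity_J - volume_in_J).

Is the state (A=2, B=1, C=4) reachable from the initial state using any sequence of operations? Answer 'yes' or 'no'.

Answer: no

Derivation:
BFS explored all 177 reachable states.
Reachable set includes: (0,0,0), (0,0,1), (0,0,2), (0,0,3), (0,0,4), (0,0,5), (0,0,6), (0,0,7), (0,0,8), (0,0,9), (0,1,0), (0,1,1) ...
Target (A=2, B=1, C=4) not in reachable set → no.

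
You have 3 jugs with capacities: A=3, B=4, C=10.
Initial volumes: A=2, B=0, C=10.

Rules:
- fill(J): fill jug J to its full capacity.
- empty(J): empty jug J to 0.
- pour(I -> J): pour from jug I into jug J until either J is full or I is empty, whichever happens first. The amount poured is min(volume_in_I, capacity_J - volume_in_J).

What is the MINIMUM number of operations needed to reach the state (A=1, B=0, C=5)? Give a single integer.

Answer: 6

Derivation:
BFS from (A=2, B=0, C=10). One shortest path:
  1. fill(B) -> (A=2 B=4 C=10)
  2. empty(C) -> (A=2 B=4 C=0)
  3. pour(A -> C) -> (A=0 B=4 C=2)
  4. pour(B -> A) -> (A=3 B=1 C=2)
  5. pour(A -> C) -> (A=0 B=1 C=5)
  6. pour(B -> A) -> (A=1 B=0 C=5)
Reached target in 6 moves.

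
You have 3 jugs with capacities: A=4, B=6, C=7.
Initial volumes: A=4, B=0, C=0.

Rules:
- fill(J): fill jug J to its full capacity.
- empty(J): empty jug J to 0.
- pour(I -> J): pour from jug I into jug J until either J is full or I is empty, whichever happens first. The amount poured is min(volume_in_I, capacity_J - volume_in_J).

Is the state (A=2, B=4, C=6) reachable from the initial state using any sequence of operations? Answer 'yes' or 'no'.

Answer: no

Derivation:
BFS explored all 190 reachable states.
Reachable set includes: (0,0,0), (0,0,1), (0,0,2), (0,0,3), (0,0,4), (0,0,5), (0,0,6), (0,0,7), (0,1,0), (0,1,1), (0,1,2), (0,1,3) ...
Target (A=2, B=4, C=6) not in reachable set → no.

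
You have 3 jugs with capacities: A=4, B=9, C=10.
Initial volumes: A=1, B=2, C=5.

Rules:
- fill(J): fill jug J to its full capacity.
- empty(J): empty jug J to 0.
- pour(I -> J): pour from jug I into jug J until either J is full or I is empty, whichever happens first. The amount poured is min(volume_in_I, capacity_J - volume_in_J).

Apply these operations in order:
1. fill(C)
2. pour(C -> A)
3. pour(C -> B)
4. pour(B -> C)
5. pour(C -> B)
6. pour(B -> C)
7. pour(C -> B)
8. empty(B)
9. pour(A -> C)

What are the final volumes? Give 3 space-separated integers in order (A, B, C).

Answer: 0 0 4

Derivation:
Step 1: fill(C) -> (A=1 B=2 C=10)
Step 2: pour(C -> A) -> (A=4 B=2 C=7)
Step 3: pour(C -> B) -> (A=4 B=9 C=0)
Step 4: pour(B -> C) -> (A=4 B=0 C=9)
Step 5: pour(C -> B) -> (A=4 B=9 C=0)
Step 6: pour(B -> C) -> (A=4 B=0 C=9)
Step 7: pour(C -> B) -> (A=4 B=9 C=0)
Step 8: empty(B) -> (A=4 B=0 C=0)
Step 9: pour(A -> C) -> (A=0 B=0 C=4)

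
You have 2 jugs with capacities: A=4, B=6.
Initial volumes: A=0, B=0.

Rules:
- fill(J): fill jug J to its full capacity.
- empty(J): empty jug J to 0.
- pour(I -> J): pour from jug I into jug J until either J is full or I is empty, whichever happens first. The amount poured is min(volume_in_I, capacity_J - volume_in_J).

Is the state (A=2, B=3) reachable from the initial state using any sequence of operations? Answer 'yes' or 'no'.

Answer: no

Derivation:
BFS explored all 10 reachable states.
Reachable set includes: (0,0), (0,2), (0,4), (0,6), (2,0), (2,6), (4,0), (4,2), (4,4), (4,6)
Target (A=2, B=3) not in reachable set → no.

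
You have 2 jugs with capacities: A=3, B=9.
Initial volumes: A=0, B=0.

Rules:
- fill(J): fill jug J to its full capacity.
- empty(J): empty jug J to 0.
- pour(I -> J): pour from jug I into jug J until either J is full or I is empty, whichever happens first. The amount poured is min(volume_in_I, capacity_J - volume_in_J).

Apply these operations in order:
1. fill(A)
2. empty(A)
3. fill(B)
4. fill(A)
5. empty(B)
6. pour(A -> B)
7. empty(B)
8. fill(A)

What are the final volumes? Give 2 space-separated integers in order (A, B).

Answer: 3 0

Derivation:
Step 1: fill(A) -> (A=3 B=0)
Step 2: empty(A) -> (A=0 B=0)
Step 3: fill(B) -> (A=0 B=9)
Step 4: fill(A) -> (A=3 B=9)
Step 5: empty(B) -> (A=3 B=0)
Step 6: pour(A -> B) -> (A=0 B=3)
Step 7: empty(B) -> (A=0 B=0)
Step 8: fill(A) -> (A=3 B=0)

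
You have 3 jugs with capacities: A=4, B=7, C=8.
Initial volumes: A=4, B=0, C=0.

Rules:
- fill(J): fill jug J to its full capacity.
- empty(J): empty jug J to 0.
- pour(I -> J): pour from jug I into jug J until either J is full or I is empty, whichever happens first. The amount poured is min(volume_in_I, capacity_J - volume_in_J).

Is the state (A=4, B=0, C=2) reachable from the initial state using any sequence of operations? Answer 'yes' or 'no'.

Answer: yes

Derivation:
BFS from (A=4, B=0, C=0):
  1. fill(C) -> (A=4 B=0 C=8)
  2. pour(C -> B) -> (A=4 B=7 C=1)
  3. empty(B) -> (A=4 B=0 C=1)
  4. pour(C -> B) -> (A=4 B=1 C=0)
  5. fill(C) -> (A=4 B=1 C=8)
  6. pour(C -> B) -> (A=4 B=7 C=2)
  7. empty(B) -> (A=4 B=0 C=2)
Target reached → yes.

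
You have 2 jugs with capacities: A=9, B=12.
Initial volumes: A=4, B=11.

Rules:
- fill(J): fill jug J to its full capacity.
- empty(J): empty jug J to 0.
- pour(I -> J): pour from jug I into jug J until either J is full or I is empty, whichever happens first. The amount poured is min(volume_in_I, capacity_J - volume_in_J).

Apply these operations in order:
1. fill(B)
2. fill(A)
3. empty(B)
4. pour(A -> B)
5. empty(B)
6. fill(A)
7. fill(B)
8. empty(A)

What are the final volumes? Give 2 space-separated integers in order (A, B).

Answer: 0 12

Derivation:
Step 1: fill(B) -> (A=4 B=12)
Step 2: fill(A) -> (A=9 B=12)
Step 3: empty(B) -> (A=9 B=0)
Step 4: pour(A -> B) -> (A=0 B=9)
Step 5: empty(B) -> (A=0 B=0)
Step 6: fill(A) -> (A=9 B=0)
Step 7: fill(B) -> (A=9 B=12)
Step 8: empty(A) -> (A=0 B=12)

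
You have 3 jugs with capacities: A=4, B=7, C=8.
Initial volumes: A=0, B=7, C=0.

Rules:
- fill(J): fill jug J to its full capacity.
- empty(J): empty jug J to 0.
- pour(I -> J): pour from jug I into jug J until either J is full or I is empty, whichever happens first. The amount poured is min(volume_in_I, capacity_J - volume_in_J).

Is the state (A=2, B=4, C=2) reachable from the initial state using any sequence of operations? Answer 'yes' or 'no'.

Answer: no

Derivation:
BFS explored all 234 reachable states.
Reachable set includes: (0,0,0), (0,0,1), (0,0,2), (0,0,3), (0,0,4), (0,0,5), (0,0,6), (0,0,7), (0,0,8), (0,1,0), (0,1,1), (0,1,2) ...
Target (A=2, B=4, C=2) not in reachable set → no.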